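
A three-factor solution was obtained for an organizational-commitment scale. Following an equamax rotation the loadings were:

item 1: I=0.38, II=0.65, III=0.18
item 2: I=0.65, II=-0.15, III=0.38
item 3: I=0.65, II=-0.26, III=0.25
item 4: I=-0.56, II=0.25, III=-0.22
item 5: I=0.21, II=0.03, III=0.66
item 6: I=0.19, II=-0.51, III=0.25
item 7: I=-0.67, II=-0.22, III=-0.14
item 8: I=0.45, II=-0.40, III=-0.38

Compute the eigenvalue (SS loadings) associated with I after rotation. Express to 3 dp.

SS loadings for I = 0.38² + 0.65² + 0.65² + (-0.56)² + 0.21² + 0.19² + (-0.67)² + 0.45² = 0.1444 + 0.4225 + 0.4225 + 0.3136 + 0.0441 + 0.0361 + 0.4489 + 0.2025 = 2.0346

2.035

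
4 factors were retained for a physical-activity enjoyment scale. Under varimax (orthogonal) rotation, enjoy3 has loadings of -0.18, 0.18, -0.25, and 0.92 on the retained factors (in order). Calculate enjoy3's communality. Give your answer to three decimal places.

0.974

h² = (-0.18)² + 0.18² + (-0.25)² + 0.92² = 0.0324 + 0.0324 + 0.0625 + 0.8464 = 0.9737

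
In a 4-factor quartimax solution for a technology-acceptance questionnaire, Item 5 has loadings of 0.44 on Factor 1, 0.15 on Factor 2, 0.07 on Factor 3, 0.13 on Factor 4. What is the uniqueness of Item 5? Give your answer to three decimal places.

0.762

h² = 0.44² + 0.15² + 0.07² + 0.13² = 0.1936 + 0.0225 + 0.0049 + 0.0169 = 0.2379
Uniqueness u² = 1 − h² = 1 − 0.2379 = 0.7621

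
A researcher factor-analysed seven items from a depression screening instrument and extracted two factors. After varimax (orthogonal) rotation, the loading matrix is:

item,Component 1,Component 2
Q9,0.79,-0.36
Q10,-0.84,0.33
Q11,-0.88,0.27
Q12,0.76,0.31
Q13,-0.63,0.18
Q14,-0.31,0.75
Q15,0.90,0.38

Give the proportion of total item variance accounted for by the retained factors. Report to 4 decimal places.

0.7331

SS loadings by factor: 3.9847, 1.1468; total = 5.1315.
Total variance with 7 standardized items is 7, so the solution explains 5.1315/7 = 0.7331.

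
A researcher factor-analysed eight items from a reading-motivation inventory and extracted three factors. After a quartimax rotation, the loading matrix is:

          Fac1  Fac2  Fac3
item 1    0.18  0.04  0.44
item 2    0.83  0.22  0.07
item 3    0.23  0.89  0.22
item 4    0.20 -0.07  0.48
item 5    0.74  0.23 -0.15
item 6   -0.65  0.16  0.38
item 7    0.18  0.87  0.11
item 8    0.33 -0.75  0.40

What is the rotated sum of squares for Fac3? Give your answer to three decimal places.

SS loadings for Fac3 = 0.44² + 0.07² + 0.22² + 0.48² + (-0.15)² + 0.38² + 0.11² + 0.40² = 0.1936 + 0.0049 + 0.0484 + 0.2304 + 0.0225 + 0.1444 + 0.0121 + 0.1600 = 0.8163

0.816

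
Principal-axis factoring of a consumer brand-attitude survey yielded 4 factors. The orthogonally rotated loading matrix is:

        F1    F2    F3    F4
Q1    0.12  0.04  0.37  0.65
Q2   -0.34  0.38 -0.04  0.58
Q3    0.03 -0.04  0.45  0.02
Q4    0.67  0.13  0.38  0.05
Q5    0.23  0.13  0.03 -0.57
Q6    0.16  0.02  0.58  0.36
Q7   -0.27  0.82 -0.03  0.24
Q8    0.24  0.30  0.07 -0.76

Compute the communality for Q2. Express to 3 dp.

h² = (-0.34)² + 0.38² + (-0.04)² + 0.58² = 0.1156 + 0.1444 + 0.0016 + 0.3364 = 0.5980

0.598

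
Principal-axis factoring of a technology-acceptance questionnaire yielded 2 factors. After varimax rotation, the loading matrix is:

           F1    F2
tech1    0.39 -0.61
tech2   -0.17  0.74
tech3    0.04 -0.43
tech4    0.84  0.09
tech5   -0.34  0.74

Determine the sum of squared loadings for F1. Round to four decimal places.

SS loadings for F1 = 0.39² + (-0.17)² + 0.04² + 0.84² + (-0.34)² = 0.1521 + 0.0289 + 0.0016 + 0.7056 + 0.1156 = 1.0038

1.0038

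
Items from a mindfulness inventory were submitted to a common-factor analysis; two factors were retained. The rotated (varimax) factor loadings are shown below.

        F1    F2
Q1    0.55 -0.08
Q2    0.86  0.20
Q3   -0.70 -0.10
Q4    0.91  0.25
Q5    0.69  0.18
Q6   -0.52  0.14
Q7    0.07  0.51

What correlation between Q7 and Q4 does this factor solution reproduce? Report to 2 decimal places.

0.19

r̂ = Σ λ_i·λ_j across factors = (0.07)(0.91) + (0.51)(0.25)
  = +0.0637 +0.1275 = 0.1912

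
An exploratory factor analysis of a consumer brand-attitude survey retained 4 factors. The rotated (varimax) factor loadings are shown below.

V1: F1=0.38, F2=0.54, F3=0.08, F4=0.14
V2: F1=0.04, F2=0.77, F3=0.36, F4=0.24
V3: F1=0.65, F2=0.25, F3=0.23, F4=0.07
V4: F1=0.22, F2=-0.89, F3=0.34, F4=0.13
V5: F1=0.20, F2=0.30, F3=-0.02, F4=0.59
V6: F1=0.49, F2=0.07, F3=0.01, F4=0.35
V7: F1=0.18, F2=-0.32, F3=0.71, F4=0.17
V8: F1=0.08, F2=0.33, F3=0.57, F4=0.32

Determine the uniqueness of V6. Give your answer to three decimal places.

h² = 0.49² + 0.07² + 0.01² + 0.35² = 0.2401 + 0.0049 + 0.0001 + 0.1225 = 0.3676
Uniqueness u² = 1 − h² = 1 − 0.3676 = 0.6324

0.632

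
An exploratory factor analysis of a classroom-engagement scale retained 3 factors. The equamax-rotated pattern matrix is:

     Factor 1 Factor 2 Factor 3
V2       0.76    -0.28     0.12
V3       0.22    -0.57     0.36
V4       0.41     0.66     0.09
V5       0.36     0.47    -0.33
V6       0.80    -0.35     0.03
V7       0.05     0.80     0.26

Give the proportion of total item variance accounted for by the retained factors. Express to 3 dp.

Communalities: 0.6704, 0.5029, 0.6118, 0.4594, 0.7634, 0.7101; Σh² = 3.7180.
Total variance with 6 standardized items is 6, so the solution explains 3.7180/6 = 0.6197.

0.620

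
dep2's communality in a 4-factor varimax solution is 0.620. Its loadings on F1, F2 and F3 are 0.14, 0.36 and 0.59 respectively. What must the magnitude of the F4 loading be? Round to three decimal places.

Under orthogonal rotation h² = Σλ², so λ_F4² = h² − (0.4973) = 0.620 − 0.4973 = 0.1227.
|λ| = √0.1227 = 0.3503.

0.350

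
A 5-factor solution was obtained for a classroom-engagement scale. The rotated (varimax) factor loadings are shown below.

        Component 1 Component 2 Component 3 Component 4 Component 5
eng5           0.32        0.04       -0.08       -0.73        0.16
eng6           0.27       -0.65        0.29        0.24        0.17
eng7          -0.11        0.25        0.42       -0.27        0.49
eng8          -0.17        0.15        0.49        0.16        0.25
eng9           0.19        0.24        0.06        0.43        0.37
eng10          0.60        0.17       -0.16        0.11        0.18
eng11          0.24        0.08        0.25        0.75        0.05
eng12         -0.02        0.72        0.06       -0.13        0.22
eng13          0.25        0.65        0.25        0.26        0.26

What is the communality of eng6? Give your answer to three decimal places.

0.666

h² = 0.27² + (-0.65)² + 0.29² + 0.24² + 0.17² = 0.0729 + 0.4225 + 0.0841 + 0.0576 + 0.0289 = 0.6660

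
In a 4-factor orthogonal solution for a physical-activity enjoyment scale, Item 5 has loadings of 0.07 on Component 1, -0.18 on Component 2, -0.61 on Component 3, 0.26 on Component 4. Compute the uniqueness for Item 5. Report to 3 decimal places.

0.523

h² = 0.07² + (-0.18)² + (-0.61)² + 0.26² = 0.0049 + 0.0324 + 0.3721 + 0.0676 = 0.4770
Uniqueness u² = 1 − h² = 1 − 0.4770 = 0.5230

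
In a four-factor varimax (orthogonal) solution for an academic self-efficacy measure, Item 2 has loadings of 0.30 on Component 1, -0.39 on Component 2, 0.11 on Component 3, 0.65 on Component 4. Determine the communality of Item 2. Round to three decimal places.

h² = 0.30² + (-0.39)² + 0.11² + 0.65² = 0.0900 + 0.1521 + 0.0121 + 0.4225 = 0.6767

0.677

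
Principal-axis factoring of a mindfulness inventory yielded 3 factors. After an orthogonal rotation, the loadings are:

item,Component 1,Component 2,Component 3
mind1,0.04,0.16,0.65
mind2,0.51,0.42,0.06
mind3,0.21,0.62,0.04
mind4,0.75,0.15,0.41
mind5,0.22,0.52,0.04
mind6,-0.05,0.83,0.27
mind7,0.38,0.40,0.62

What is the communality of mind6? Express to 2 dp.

h² = (-0.05)² + 0.83² + 0.27² = 0.0025 + 0.6889 + 0.0729 = 0.7643

0.76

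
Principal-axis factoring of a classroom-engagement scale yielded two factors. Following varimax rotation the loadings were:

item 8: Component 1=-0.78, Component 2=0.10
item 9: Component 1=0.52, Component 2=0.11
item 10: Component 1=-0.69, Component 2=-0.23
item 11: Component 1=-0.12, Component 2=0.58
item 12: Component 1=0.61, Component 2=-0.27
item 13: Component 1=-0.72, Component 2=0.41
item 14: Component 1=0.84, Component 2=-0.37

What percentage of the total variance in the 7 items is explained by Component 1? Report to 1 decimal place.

42.4%

SS loadings for Component 1 = (-0.78)² + 0.52² + (-0.69)² + (-0.12)² + 0.61² + (-0.72)² + 0.84² = 2.9654
With 7 standardized items, total variance = 7. Proportion = 2.9654/7 = 0.4236 → 42.36%.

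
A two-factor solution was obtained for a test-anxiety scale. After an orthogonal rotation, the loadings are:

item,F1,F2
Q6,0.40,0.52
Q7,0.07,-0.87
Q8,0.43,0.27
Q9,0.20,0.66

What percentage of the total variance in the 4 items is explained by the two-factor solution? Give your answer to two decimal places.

48.14%

Communalities: 0.4304, 0.7618, 0.2578, 0.4756; Σh² = 1.9256.
Total variance with 4 standardized items is 4, so the solution explains 1.9256/4 = 0.4814 = 48.14%.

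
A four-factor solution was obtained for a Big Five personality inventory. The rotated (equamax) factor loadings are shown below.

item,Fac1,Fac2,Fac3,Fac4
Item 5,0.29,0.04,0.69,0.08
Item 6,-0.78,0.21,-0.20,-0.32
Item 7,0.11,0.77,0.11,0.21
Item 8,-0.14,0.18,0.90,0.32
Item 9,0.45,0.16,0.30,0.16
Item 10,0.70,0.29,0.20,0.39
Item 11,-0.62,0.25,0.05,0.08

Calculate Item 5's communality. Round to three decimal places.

h² = 0.29² + 0.04² + 0.69² + 0.08² = 0.0841 + 0.0016 + 0.4761 + 0.0064 = 0.5682

0.568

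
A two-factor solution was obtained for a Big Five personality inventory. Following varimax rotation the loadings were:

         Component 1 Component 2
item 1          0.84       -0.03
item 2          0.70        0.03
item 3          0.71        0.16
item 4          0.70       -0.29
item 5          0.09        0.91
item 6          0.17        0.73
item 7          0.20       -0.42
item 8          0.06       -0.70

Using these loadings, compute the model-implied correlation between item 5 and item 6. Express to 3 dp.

r̂ = Σ λ_i·λ_j across factors = (0.09)(0.17) + (0.91)(0.73)
  = +0.0153 +0.6643 = 0.6796

0.680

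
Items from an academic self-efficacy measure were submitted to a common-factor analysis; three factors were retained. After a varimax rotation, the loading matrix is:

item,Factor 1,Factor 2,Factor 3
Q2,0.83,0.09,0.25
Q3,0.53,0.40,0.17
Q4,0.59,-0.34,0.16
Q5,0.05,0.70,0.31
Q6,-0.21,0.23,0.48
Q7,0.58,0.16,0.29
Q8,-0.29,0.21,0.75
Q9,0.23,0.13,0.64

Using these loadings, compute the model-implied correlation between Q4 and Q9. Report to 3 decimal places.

r̂ = Σ λ_i·λ_j across factors = (0.59)(0.23) + (-0.34)(0.13) + (0.16)(0.64)
  = +0.1357 -0.0442 +0.1024 = 0.1939

0.194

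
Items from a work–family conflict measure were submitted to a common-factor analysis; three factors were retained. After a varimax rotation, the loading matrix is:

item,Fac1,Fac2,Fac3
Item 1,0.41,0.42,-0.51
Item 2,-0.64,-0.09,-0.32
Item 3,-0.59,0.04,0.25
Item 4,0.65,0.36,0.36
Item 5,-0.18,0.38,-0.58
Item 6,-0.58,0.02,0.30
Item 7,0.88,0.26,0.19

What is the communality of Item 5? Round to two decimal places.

h² = (-0.18)² + 0.38² + (-0.58)² = 0.0324 + 0.1444 + 0.3364 = 0.5132

0.51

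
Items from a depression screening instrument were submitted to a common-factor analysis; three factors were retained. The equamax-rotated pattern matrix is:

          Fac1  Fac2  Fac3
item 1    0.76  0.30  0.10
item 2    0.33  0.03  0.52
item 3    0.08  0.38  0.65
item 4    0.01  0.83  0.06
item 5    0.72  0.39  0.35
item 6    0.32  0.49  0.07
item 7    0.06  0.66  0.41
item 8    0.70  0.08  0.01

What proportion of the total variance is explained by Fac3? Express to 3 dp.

0.125

SS loadings for Fac3 = 0.10² + 0.52² + 0.65² + 0.06² + 0.35² + 0.07² + 0.41² + 0.01² = 1.0021
Proportion of variance = 1.0021 / 8 = 0.1253.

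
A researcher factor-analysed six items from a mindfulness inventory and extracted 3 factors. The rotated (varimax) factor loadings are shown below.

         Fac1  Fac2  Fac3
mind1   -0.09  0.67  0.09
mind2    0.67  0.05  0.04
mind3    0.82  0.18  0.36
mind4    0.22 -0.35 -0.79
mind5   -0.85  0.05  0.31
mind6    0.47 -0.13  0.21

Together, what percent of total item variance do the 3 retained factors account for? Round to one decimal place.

SS loadings by factor: 2.1212, 0.6257, 0.9036; total = 3.6505.
Total variance with 6 standardized items is 6, so the solution explains 3.6505/6 = 0.6084 = 60.84%.

60.8%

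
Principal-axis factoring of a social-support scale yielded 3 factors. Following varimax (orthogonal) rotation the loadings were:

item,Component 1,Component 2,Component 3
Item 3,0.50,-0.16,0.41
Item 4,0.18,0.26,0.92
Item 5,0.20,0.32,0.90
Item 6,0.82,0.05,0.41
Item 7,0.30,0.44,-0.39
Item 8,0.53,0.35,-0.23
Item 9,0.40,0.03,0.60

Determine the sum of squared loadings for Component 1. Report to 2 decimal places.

SS loadings for Component 1 = 0.50² + 0.18² + 0.20² + 0.82² + 0.30² + 0.53² + 0.40² = 0.2500 + 0.0324 + 0.0400 + 0.6724 + 0.0900 + 0.2809 + 0.1600 = 1.5257

1.53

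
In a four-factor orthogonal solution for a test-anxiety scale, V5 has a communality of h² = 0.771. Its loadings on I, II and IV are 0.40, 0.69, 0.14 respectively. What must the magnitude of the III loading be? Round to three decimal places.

0.340

Under orthogonal rotation h² = Σλ², so λ_III² = h² − (0.6557) = 0.771 − 0.6557 = 0.1153.
|λ| = √0.1153 = 0.3396.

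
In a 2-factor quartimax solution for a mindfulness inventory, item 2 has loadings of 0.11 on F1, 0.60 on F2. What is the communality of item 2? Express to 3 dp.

h² = 0.11² + 0.60² = 0.0121 + 0.3600 = 0.3721

0.372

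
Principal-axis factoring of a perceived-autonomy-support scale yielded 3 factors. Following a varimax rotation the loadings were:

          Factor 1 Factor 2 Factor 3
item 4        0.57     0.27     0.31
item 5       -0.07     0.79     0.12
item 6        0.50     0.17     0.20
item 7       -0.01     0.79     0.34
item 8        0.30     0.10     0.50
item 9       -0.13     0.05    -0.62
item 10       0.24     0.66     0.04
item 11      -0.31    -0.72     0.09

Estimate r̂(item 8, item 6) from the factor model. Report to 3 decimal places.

0.267

r̂ = Σ λ_i·λ_j across factors = (0.30)(0.50) + (0.10)(0.17) + (0.50)(0.20)
  = +0.1500 +0.0170 +0.1000 = 0.2670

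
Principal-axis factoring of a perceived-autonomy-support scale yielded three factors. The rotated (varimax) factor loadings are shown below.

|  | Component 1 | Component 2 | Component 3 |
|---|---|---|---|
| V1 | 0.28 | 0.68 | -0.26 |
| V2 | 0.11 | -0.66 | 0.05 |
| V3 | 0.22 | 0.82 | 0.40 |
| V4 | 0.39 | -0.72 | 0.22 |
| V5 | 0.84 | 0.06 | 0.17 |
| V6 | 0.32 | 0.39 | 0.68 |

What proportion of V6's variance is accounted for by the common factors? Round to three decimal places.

h² = 0.32² + 0.39² + 0.68² = 0.1024 + 0.1521 + 0.4624 = 0.7169

0.717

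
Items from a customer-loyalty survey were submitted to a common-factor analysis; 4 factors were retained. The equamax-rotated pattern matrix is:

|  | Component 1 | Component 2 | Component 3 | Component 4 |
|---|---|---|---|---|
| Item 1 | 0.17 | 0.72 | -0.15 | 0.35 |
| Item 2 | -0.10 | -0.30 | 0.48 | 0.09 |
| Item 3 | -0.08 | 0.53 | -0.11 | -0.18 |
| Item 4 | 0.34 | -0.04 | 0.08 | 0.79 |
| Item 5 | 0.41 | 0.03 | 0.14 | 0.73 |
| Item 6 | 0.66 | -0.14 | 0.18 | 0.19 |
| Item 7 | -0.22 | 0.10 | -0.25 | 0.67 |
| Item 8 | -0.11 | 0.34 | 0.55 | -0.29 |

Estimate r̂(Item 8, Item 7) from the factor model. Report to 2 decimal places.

r̂ = Σ λ_i·λ_j across factors = (-0.11)(-0.22) + (0.34)(0.10) + (0.55)(-0.25) + (-0.29)(0.67)
  = +0.0242 +0.0340 -0.1375 -0.1943 = -0.2736

-0.27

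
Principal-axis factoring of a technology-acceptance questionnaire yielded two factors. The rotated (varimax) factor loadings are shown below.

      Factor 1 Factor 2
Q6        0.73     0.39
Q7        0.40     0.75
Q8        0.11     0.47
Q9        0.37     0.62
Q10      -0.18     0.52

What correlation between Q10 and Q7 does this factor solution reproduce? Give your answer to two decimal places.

0.32

r̂ = Σ λ_i·λ_j across factors = (-0.18)(0.40) + (0.52)(0.75)
  = -0.0720 +0.3900 = 0.3180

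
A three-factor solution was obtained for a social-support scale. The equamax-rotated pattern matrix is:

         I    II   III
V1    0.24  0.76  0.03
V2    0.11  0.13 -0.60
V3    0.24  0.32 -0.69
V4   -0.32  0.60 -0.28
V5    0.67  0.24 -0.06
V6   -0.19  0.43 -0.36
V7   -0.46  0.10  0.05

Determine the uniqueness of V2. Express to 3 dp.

h² = 0.11² + 0.13² + (-0.60)² = 0.0121 + 0.0169 + 0.3600 = 0.3890
Uniqueness u² = 1 − h² = 1 − 0.3890 = 0.6110

0.611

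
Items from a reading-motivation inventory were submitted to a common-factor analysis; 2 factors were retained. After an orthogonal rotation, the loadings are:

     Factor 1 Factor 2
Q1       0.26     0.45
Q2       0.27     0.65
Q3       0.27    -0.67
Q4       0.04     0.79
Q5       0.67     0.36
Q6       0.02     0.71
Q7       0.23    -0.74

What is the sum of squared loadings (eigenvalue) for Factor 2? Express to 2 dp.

SS loadings for Factor 2 = 0.45² + 0.65² + (-0.67)² + 0.79² + 0.36² + 0.71² + (-0.74)² = 0.2025 + 0.4225 + 0.4489 + 0.6241 + 0.1296 + 0.5041 + 0.5476 = 2.8793

2.88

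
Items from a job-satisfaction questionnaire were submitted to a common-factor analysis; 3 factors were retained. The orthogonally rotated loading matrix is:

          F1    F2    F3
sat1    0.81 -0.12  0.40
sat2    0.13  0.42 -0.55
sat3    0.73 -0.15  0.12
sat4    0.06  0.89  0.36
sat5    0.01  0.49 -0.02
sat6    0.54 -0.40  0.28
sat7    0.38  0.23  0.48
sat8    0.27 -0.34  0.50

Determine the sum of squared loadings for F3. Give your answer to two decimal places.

1.17

SS loadings for F3 = 0.40² + (-0.55)² + 0.12² + 0.36² + (-0.02)² + 0.28² + 0.48² + 0.50² = 0.1600 + 0.3025 + 0.0144 + 0.1296 + 0.0004 + 0.0784 + 0.2304 + 0.2500 = 1.1657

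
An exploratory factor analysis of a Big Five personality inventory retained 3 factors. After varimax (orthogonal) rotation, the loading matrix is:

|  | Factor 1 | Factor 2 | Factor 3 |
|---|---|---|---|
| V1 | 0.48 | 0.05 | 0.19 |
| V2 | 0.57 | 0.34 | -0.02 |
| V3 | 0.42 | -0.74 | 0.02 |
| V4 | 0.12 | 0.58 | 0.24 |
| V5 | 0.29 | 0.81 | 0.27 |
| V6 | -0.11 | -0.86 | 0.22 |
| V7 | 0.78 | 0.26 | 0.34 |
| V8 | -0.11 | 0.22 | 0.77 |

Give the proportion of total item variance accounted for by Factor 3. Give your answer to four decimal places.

SS loadings for Factor 3 = 0.19² + (-0.02)² + 0.02² + 0.24² + 0.27² + 0.22² + 0.34² + 0.77² = 0.9243
Proportion of variance = 0.9243 / 8 = 0.1155.

0.1155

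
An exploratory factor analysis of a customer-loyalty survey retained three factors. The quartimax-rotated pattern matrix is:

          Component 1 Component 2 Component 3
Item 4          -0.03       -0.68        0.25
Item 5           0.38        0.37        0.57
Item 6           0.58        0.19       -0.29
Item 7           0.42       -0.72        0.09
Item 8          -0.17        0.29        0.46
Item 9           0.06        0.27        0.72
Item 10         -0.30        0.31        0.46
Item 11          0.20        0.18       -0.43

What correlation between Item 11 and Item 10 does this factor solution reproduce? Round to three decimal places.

-0.202

r̂ = Σ λ_i·λ_j across factors = (0.20)(-0.30) + (0.18)(0.31) + (-0.43)(0.46)
  = -0.0600 +0.0558 -0.1978 = -0.2020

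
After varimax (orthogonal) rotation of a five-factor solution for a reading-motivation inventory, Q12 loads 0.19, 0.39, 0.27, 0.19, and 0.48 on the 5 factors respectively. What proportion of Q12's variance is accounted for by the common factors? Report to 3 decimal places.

0.528

h² = 0.19² + 0.39² + 0.27² + 0.19² + 0.48² = 0.0361 + 0.1521 + 0.0729 + 0.0361 + 0.2304 = 0.5276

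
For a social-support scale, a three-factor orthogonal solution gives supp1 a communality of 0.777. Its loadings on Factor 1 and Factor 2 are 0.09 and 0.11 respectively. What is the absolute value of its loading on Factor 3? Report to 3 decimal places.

0.870

Under orthogonal rotation h² = Σλ², so λ_Factor 3² = h² − (0.0202) = 0.777 − 0.0202 = 0.7568.
|λ| = √0.7568 = 0.8699.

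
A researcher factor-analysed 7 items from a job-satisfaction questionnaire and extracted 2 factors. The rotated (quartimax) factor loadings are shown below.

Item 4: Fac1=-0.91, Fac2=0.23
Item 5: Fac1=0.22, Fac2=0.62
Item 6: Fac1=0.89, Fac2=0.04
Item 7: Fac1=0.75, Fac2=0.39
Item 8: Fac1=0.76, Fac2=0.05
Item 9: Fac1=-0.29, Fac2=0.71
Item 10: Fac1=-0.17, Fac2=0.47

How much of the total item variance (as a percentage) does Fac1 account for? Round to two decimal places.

SS loadings for Fac1 = (-0.91)² + 0.22² + 0.89² + 0.75² + 0.76² + (-0.29)² + (-0.17)² = 2.9217
With 7 standardized items, total variance = 7. Proportion = 2.9217/7 = 0.4174 → 41.74%.

41.74%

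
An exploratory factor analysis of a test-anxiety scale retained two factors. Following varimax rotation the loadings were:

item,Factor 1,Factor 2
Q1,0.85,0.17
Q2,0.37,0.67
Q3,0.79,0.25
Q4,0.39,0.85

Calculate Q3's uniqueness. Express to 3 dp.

0.313

h² = 0.79² + 0.25² = 0.6241 + 0.0625 = 0.6866
Uniqueness u² = 1 − h² = 1 − 0.6866 = 0.3134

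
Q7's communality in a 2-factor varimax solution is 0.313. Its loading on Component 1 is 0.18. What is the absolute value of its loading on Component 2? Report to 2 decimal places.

0.53

Under orthogonal rotation h² = Σλ², so λ_Component 2² = h² − (0.0324) = 0.313 − 0.0324 = 0.2806.
|λ| = √0.2806 = 0.5297.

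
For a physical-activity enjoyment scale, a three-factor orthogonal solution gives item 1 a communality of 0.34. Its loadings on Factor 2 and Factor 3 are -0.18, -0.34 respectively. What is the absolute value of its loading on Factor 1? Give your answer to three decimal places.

Under orthogonal rotation h² = Σλ², so λ_Factor 1² = h² − (0.1480) = 0.34 − 0.1480 = 0.1920.
|λ| = √0.1920 = 0.4382.

0.438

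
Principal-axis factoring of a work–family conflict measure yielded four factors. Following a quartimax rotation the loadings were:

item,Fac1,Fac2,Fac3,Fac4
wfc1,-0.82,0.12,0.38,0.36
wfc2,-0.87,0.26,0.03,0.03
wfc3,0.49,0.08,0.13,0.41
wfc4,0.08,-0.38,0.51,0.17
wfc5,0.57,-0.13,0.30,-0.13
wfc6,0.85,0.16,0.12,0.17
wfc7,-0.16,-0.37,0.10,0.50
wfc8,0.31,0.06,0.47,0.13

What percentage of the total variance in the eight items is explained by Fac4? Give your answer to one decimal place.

SS loadings for Fac4 = 0.36² + 0.03² + 0.41² + 0.17² + (-0.13)² + 0.17² + 0.50² + 0.13² = 0.6402
With 8 standardized items, total variance = 8. Proportion = 0.6402/8 = 0.0800 → 8.00%.

8.0%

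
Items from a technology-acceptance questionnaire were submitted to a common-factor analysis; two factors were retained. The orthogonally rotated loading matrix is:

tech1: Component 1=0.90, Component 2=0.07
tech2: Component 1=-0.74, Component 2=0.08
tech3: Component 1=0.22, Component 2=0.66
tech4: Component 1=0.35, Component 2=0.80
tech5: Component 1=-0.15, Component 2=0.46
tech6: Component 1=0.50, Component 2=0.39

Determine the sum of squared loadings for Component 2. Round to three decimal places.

1.451

SS loadings for Component 2 = 0.07² + 0.08² + 0.66² + 0.80² + 0.46² + 0.39² = 0.0049 + 0.0064 + 0.4356 + 0.6400 + 0.2116 + 0.1521 = 1.4506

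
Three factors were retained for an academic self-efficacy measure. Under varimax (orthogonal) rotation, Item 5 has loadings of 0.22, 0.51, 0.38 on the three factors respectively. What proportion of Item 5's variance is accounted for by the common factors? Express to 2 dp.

0.45

h² = 0.22² + 0.51² + 0.38² = 0.0484 + 0.2601 + 0.1444 = 0.4529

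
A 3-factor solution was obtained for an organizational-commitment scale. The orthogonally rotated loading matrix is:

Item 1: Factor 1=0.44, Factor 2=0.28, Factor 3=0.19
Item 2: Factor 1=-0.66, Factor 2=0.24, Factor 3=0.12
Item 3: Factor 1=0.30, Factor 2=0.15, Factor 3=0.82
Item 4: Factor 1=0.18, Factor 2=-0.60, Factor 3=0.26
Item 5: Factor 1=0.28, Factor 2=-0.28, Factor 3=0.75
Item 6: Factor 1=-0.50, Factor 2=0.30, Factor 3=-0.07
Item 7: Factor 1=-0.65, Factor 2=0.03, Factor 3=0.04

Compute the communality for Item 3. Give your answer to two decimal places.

0.78

h² = 0.30² + 0.15² + 0.82² = 0.0900 + 0.0225 + 0.6724 = 0.7849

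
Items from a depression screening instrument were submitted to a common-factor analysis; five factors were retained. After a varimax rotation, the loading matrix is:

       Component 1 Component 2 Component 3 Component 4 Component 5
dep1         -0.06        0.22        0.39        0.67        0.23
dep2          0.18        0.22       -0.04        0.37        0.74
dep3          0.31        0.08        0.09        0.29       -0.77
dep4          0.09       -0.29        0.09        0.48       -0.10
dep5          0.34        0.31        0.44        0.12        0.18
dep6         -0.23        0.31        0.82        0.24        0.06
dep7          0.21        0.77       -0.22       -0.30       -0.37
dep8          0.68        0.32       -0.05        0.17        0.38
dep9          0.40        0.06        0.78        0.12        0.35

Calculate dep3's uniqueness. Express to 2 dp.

0.21

h² = 0.31² + 0.08² + 0.09² + 0.29² + (-0.77)² = 0.0961 + 0.0064 + 0.0081 + 0.0841 + 0.5929 = 0.7876
Uniqueness u² = 1 − h² = 1 − 0.7876 = 0.2124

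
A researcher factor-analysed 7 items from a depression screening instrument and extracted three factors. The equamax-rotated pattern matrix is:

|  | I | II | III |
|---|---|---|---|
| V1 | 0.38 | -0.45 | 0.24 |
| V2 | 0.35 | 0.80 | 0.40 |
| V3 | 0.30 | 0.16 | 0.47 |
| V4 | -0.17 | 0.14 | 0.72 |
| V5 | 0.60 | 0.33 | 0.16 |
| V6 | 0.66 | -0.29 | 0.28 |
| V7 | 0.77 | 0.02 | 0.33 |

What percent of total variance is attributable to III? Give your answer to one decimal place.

SS loadings for III = 0.24² + 0.40² + 0.47² + 0.72² + 0.16² + 0.28² + 0.33² = 1.1698
With 7 standardized items, total variance = 7. Proportion = 1.1698/7 = 0.1671 → 16.71%.

16.7%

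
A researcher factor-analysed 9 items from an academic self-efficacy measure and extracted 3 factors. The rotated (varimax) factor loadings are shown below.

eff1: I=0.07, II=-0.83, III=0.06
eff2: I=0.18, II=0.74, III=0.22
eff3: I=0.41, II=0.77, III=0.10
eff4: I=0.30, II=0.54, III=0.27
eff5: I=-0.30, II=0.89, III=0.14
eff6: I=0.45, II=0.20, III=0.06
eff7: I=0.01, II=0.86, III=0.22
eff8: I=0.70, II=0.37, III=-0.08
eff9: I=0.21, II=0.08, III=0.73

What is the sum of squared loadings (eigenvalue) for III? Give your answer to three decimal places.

SS loadings for III = 0.06² + 0.22² + 0.10² + 0.27² + 0.14² + 0.06² + 0.22² + (-0.08)² + 0.73² = 0.0036 + 0.0484 + 0.0100 + 0.0729 + 0.0196 + 0.0036 + 0.0484 + 0.0064 + 0.5329 = 0.7458

0.746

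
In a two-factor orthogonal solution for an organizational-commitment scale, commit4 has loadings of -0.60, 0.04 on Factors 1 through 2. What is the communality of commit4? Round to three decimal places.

h² = (-0.60)² + 0.04² = 0.3600 + 0.0016 = 0.3616

0.362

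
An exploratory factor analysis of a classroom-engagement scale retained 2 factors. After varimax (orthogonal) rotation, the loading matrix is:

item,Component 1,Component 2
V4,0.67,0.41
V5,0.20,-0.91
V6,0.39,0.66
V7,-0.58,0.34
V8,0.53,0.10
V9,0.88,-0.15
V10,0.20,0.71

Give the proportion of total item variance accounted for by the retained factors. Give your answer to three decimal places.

0.594

SS loadings by factor: 2.0727, 2.0840; total = 4.1567.
Total variance with 7 standardized items is 7, so the solution explains 4.1567/7 = 0.5938.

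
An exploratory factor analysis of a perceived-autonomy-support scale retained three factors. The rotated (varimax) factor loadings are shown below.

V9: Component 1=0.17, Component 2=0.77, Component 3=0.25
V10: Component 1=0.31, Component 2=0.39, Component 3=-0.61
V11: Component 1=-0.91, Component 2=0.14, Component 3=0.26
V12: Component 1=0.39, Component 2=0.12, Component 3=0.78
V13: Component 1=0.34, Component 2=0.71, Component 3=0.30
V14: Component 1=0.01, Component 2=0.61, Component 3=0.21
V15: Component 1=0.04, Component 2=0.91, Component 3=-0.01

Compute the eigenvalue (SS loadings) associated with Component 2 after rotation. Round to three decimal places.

SS loadings for Component 2 = 0.77² + 0.39² + 0.14² + 0.12² + 0.71² + 0.61² + 0.91² = 0.5929 + 0.1521 + 0.0196 + 0.0144 + 0.5041 + 0.3721 + 0.8281 = 2.4833

2.483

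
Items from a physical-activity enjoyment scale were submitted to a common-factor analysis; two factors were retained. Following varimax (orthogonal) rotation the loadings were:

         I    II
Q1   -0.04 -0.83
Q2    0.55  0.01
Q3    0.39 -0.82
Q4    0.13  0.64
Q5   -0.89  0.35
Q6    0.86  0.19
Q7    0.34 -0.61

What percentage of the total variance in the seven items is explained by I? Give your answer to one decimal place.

SS loadings for I = (-0.04)² + 0.55² + 0.39² + 0.13² + (-0.89)² + 0.86² + 0.34² = 2.1204
With 7 standardized items, total variance = 7. Proportion = 2.1204/7 = 0.3029 → 30.29%.

30.3%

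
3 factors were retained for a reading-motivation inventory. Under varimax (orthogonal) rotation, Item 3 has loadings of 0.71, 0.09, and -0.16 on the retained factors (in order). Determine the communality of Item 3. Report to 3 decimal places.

0.538

h² = 0.71² + 0.09² + (-0.16)² = 0.5041 + 0.0081 + 0.0256 = 0.5378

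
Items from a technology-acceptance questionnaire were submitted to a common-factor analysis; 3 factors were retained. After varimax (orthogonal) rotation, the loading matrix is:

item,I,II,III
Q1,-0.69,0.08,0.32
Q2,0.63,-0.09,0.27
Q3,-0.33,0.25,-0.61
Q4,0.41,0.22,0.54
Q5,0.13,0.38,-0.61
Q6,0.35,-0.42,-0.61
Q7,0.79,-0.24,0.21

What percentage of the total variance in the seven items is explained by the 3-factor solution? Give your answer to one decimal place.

SS loadings by factor: 1.9135, 0.5038, 1.6273; total = 4.0446.
Total variance with 7 standardized items is 7, so the solution explains 4.0446/7 = 0.5778 = 57.78%.

57.8%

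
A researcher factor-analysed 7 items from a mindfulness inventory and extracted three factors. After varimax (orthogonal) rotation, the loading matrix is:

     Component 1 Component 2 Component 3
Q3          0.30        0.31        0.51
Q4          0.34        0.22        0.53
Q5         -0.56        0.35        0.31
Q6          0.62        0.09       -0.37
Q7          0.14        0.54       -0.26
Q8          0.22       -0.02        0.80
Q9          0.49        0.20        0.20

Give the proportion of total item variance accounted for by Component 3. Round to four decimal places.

SS loadings for Component 3 = 0.51² + 0.53² + 0.31² + (-0.37)² + (-0.26)² + 0.80² + 0.20² = 1.5216
Proportion of variance = 1.5216 / 7 = 0.2174.

0.2174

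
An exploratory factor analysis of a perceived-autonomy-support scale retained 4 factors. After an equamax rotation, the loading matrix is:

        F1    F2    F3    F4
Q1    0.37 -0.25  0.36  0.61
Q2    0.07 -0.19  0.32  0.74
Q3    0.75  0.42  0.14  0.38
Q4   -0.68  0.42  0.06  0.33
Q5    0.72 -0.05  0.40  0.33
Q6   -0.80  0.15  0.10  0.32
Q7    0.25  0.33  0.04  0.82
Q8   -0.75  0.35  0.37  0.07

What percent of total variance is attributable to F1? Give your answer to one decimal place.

36.9%

SS loadings for F1 = 0.37² + 0.07² + 0.75² + (-0.68)² + 0.72² + (-0.80)² + 0.25² + (-0.75)² = 2.9501
With 8 standardized items, total variance = 8. Proportion = 2.9501/8 = 0.3688 → 36.88%.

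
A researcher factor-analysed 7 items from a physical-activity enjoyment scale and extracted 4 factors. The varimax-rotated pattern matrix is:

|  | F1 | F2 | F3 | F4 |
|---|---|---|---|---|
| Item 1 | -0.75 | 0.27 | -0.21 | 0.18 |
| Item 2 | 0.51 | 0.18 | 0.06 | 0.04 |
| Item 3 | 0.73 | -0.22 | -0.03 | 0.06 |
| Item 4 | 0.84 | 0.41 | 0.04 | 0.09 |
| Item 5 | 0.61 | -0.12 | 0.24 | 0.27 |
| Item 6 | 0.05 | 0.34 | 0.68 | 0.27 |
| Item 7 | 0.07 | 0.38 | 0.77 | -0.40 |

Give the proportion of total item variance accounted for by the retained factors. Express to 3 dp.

SS loadings by factor: 2.4406, 0.5962, 1.1631, 0.3515; total = 4.5514.
Total variance with 7 standardized items is 7, so the solution explains 4.5514/7 = 0.6502.

0.650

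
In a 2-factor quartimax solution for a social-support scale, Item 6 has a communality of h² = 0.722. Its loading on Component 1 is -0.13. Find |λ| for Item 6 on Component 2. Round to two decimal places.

Under orthogonal rotation h² = Σλ², so λ_Component 2² = h² − (0.0169) = 0.722 − 0.0169 = 0.7051.
|λ| = √0.7051 = 0.8397.

0.84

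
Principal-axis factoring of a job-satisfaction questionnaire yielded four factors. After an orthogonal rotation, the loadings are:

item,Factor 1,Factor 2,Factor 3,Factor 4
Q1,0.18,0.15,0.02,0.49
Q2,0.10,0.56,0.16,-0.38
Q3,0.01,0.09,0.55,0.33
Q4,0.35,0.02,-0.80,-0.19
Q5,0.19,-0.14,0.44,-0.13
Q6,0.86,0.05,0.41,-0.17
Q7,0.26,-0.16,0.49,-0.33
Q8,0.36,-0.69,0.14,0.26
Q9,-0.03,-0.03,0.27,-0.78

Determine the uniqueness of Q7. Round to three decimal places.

h² = 0.26² + (-0.16)² + 0.49² + (-0.33)² = 0.0676 + 0.0256 + 0.2401 + 0.1089 = 0.4422
Uniqueness u² = 1 − h² = 1 − 0.4422 = 0.5578

0.558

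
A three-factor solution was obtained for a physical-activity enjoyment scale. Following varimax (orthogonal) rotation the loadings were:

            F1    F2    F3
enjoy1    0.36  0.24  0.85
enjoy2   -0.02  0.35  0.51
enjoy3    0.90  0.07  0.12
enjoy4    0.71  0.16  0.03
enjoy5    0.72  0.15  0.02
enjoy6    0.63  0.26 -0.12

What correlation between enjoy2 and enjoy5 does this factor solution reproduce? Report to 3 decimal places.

0.048

r̂ = Σ λ_i·λ_j across factors = (-0.02)(0.72) + (0.35)(0.15) + (0.51)(0.02)
  = -0.0144 +0.0525 +0.0102 = 0.0483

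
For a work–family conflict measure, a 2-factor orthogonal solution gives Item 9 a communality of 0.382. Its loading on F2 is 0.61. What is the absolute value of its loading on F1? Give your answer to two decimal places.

0.10

Under orthogonal rotation h² = Σλ², so λ_F1² = h² − (0.3721) = 0.382 − 0.3721 = 0.0099.
|λ| = √0.0099 = 0.0995.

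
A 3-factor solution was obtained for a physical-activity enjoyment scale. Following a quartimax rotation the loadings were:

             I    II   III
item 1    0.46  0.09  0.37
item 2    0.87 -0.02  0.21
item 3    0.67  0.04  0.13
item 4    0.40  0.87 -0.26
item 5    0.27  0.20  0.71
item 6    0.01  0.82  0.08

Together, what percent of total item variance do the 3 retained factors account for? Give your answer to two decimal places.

65.10%

SS loadings by factor: 1.6504, 1.4794, 0.7760; total = 3.9058.
Total variance with 6 standardized items is 6, so the solution explains 3.9058/6 = 0.6510 = 65.10%.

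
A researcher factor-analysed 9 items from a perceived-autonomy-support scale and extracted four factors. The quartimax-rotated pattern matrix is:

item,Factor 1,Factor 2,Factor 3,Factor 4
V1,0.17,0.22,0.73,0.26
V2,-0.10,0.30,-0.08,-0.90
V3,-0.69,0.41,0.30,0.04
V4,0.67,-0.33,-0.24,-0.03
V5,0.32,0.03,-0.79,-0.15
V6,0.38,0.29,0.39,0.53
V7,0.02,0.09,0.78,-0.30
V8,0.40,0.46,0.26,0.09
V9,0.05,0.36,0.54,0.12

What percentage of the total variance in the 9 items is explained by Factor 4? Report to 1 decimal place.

SS loadings for Factor 4 = 0.26² + (-0.90)² + 0.04² + (-0.03)² + (-0.15)² + 0.53² + (-0.30)² + 0.09² + 0.12² = 1.2960
With 9 standardized items, total variance = 9. Proportion = 1.2960/9 = 0.1440 → 14.40%.

14.4%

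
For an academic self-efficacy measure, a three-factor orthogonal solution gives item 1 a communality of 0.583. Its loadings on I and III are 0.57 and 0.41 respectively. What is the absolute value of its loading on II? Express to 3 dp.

0.300

Under orthogonal rotation h² = Σλ², so λ_II² = h² − (0.4930) = 0.583 − 0.4930 = 0.0900.
|λ| = √0.0900 = 0.3000.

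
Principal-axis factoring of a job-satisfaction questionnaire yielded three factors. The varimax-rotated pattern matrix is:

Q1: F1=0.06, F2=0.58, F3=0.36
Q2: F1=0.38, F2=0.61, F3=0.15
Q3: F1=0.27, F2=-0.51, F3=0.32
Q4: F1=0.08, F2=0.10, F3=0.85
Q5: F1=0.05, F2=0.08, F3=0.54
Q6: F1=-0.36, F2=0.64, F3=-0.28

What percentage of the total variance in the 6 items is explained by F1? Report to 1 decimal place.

6.0%

SS loadings for F1 = 0.06² + 0.38² + 0.27² + 0.08² + 0.05² + (-0.36)² = 0.3594
With 6 standardized items, total variance = 6. Proportion = 0.3594/6 = 0.0599 → 5.99%.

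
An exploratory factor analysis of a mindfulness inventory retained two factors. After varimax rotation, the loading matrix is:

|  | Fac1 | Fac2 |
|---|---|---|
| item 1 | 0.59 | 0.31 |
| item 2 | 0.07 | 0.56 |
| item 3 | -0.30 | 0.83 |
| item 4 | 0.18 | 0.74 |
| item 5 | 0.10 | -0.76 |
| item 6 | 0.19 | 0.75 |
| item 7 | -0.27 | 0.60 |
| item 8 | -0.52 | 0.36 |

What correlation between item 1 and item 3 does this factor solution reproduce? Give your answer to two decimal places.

0.08

r̂ = Σ λ_i·λ_j across factors = (0.59)(-0.30) + (0.31)(0.83)
  = -0.1770 +0.2573 = 0.0803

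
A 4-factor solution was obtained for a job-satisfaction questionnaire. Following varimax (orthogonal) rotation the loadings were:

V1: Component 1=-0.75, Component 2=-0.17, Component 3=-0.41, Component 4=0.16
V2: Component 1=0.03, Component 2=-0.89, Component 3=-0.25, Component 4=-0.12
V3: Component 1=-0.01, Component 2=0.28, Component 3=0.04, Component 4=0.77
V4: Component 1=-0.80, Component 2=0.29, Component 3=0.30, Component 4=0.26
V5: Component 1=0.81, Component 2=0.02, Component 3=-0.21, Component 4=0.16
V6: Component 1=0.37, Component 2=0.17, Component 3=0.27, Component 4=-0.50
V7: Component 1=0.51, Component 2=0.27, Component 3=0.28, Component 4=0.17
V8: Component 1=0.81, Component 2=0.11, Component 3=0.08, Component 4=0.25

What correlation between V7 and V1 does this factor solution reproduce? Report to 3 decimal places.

r̂ = Σ λ_i·λ_j across factors = (0.51)(-0.75) + (0.27)(-0.17) + (0.28)(-0.41) + (0.17)(0.16)
  = -0.3825 -0.0459 -0.1148 +0.0272 = -0.5160

-0.516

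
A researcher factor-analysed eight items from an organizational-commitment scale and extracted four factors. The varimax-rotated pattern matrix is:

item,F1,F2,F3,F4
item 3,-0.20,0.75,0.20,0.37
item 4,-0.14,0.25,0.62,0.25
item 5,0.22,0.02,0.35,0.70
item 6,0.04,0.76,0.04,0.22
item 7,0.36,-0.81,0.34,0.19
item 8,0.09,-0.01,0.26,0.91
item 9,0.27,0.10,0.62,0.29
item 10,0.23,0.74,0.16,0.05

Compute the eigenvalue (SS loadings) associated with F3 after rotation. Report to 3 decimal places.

1.142

SS loadings for F3 = 0.20² + 0.62² + 0.35² + 0.04² + 0.34² + 0.26² + 0.62² + 0.16² = 0.0400 + 0.3844 + 0.1225 + 0.0016 + 0.1156 + 0.0676 + 0.3844 + 0.0256 = 1.1417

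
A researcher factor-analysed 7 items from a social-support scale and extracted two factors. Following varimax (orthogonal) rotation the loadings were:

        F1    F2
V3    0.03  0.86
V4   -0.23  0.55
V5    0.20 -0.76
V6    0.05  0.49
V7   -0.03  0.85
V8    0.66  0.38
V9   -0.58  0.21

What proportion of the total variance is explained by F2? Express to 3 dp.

0.396

SS loadings for F2 = 0.86² + 0.55² + (-0.76)² + 0.49² + 0.85² + 0.38² + 0.21² = 2.7708
Proportion of variance = 2.7708 / 7 = 0.3958.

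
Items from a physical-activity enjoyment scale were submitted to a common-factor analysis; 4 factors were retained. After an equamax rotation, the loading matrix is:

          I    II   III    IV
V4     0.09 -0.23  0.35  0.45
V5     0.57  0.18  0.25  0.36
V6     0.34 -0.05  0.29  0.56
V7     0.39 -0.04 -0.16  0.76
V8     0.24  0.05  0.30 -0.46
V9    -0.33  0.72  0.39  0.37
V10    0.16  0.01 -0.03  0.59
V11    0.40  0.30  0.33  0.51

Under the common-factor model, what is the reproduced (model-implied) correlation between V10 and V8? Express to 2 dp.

r̂ = Σ λ_i·λ_j across factors = (0.16)(0.24) + (0.01)(0.05) + (-0.03)(0.30) + (0.59)(-0.46)
  = +0.0384 +0.0005 -0.0090 -0.2714 = -0.2415

-0.24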